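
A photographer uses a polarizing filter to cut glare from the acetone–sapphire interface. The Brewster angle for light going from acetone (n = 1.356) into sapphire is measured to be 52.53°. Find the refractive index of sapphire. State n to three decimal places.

n ≈ 1.769

Full polarization of the reflected beam means tan θ_B = n₂/n₁, where n₁ is the incident medium (acetone).
n₂ = n₁ tan θ_B = 1.356 × tan 52.53° = 1.769.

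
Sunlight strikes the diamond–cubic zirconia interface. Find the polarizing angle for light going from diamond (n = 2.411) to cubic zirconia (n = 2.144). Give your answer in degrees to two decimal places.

θ_B ≈ 41.65°

The reflected p-component vanishes when tan θ_B = n₂/n₁.
Brewster's condition: tan θ_B = n₂/n₁ = 2.144/2.411 = 0.8893.
So θ_B = arctan 0.8893 = 41.65°.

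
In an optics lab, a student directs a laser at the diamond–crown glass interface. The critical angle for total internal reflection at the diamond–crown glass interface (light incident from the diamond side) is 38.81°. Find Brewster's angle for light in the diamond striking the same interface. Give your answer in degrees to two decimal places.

θ_B ≈ 32.08°

sin θ_c = n₂/n₁, so n₂/n₁ = sin 38.81° = 0.6267.
Brewster: tan θ_B = n₂/n₁ = 0.6267.
θ_B = arctan(0.6267) = 32.08°.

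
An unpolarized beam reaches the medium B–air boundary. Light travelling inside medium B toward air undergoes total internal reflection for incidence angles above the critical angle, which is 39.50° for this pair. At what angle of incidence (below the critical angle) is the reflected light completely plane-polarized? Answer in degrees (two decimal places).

θ_B ≈ 32.46°

sin θ_c = n₂/n₁, so n₂/n₁ = sin 39.50° = 0.6361.
Brewster: tan θ_B = n₂/n₁ = 0.6361.
θ_B = arctan(0.6361) = 32.46°.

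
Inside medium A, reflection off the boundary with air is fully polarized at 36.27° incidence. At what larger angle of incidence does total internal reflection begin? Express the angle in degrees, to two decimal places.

n₂/n₁ = tan 36.27° = 0.7338; the critical angle satisfies sin θ_c = n₂/n₁.
θ_c = arcsin(0.7338) = 47.20°.

θ_c ≈ 47.20°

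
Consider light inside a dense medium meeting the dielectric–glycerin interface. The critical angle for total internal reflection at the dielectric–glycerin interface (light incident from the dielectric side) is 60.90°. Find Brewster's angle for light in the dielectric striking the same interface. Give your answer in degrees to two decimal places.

θ_B ≈ 41.15°

At the critical angle sin θ_c = n₂/n₁, giving n₂/n₁ = sin 60.90° = 0.8738.
Then tan θ_B = n₂/n₁ = 0.8738, so θ_B = arctan 0.8738 = 41.15°.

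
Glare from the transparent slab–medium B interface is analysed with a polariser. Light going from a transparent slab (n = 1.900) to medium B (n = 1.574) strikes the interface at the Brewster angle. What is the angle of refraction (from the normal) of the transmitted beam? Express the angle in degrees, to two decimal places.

θ_t ≈ 50.36°

θ_B = arctan(n₂/n₁) = arctan(1.574/1.900) = 39.64°.
The refracted ray is perpendicular to the reflected ray, so θ_t = 90° − θ_B = 50.36°.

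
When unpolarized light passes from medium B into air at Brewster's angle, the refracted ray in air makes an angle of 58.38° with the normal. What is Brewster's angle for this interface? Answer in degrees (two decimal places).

θ_B ≈ 31.62°

At Brewster's angle the reflected and refracted rays are perpendicular, so θ_B + θ_t = 90°.
θ_B = 90° − 58.38° = 31.62°.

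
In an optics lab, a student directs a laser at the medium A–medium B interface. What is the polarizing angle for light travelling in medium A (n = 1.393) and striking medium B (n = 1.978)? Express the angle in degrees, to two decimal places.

At Brewster's angle the reflected and refracted rays are perpendicular, which with Snell's law gives tan θ_B = n₂/n₁.
Here n₂/n₁ = 1.978/1.393 = 1.4200, and Brewster's law gives tan θ_B = n₂/n₁.
So θ_B = arctan 1.4200 = 54.85°.

θ_B ≈ 54.85°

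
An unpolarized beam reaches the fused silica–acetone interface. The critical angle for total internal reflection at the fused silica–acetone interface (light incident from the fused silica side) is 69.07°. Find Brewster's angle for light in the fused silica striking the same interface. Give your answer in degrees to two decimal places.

θ_B ≈ 43.05°

sin θ_c = n₂/n₁, so n₂/n₁ = sin 69.07° = 0.9340.
Brewster: tan θ_B = n₂/n₁ = 0.9340.
θ_B = arctan(0.9340) = 43.05°.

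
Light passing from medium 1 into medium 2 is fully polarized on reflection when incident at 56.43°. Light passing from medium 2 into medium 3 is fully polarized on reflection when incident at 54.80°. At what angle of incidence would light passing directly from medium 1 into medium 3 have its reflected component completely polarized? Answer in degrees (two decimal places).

θ_B ≈ 64.91°

Each Brewster angle gives a ratio: n₂/n₁ = tan 56.43° = 1.5068, n₃/n₂ = tan 54.80° = 1.4176.
So n₃/n₁ = (n₂/n₁)(n₃/n₂) = 1.5068 × 1.4176 = 2.1361.
θ_B(1→3) = arctan(2.1361) = 64.91°.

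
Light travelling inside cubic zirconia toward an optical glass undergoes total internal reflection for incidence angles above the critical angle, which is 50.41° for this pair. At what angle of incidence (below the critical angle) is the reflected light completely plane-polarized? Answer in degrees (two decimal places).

θ_B ≈ 37.62°

sin θ_c = n₂/n₁, so n₂/n₁ = sin 50.41° = 0.7706.
Brewster: tan θ_B = n₂/n₁ = 0.7706.
θ_B = arctan(0.7706) = 37.62°.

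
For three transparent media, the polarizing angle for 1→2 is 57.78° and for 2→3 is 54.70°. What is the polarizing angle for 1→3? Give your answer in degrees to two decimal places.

tan θ_B(1→2) = n₂/n₁ = tan 57.78° = 1.5867.
tan θ_B(2→3) = n₃/n₂ = tan 54.70° = 1.4124.
Multiplying, n₃/n₁ = 1.5867 × 1.4124 = 2.2410, and θ_B(1→3) = arctan 2.2410 = 65.95°.

θ_B ≈ 65.95°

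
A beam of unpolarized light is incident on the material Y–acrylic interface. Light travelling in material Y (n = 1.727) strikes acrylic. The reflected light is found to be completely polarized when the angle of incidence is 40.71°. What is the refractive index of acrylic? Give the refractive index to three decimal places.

Brewster's law: tan θ_B = n₂/n₁ (light incident in material Y, refracted into acrylic).
n₂ = n₁ tan θ_B = 1.727 × tan 40.71° = 1.486.

n ≈ 1.486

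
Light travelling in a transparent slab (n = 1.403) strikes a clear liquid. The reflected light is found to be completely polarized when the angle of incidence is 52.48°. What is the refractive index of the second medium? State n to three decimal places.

Brewster's law: tan θ_B = n₂/n₁ (light incident in a transparent slab, refracted into a clear liquid).
n₂ = n₁ tan θ_B = 1.403 × tan 52.48° = 1.827.

n ≈ 1.827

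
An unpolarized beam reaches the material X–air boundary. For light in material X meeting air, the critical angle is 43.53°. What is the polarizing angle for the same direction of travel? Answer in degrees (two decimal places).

sin θ_c = n₂/n₁, so n₂/n₁ = sin 43.53° = 0.6887.
Brewster: tan θ_B = n₂/n₁ = 0.6887.
θ_B = arctan(0.6887) = 34.56°.

θ_B ≈ 34.56°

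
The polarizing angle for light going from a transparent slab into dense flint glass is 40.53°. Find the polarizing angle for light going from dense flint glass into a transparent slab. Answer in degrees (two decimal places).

tan θ_B' = n₁/n₂ = 1/tan θ_B, so θ_B' = 90° − θ_B.
θ_B' = 90° − 40.53° = 49.47°.

θ_B' ≈ 49.47°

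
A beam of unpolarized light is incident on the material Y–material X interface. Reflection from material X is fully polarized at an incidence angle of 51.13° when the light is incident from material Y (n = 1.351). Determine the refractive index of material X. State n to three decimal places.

n ≈ 1.676

Brewster's law: tan θ_B = n₂/n₁ (light incident in material Y, refracted into material X).
n₂ = n₁ tan θ_B = 1.351 × tan 51.13° = 1.676.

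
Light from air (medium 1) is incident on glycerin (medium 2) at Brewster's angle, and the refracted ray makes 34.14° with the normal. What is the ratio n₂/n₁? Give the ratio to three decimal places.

θ_B + θ_t = 90°, so θ_B = 90° − 34.14° = 55.86°.
Then n₂/n₁ = tan θ_B = tan 55.86° = 1.475.

n₂/n₁ ≈ 1.475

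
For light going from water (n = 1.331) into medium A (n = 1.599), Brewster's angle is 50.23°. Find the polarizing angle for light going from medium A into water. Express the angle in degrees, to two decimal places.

The two Brewster angles are complementary: θ_B' = 90° − θ_B = 90° − 50.23° = 39.77°.

θ_B' ≈ 39.77°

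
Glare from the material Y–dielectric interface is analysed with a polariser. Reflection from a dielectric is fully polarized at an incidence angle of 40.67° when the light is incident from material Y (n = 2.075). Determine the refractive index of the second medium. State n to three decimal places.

Brewster's law: tan θ_B = n₂/n₁ (light incident in material Y, refracted into a dielectric).
n₂ = n₁ tan θ_B = 2.075 × tan 40.67° = 1.783.

n ≈ 1.783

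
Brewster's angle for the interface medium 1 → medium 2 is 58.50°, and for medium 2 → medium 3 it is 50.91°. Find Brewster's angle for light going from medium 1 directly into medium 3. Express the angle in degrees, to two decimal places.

θ_B ≈ 63.53°

Each Brewster angle gives a ratio: n₂/n₁ = tan 58.50° = 1.6319, n₃/n₂ = tan 50.91° = 1.2309.
Multiplying, n₃/n₁ = 1.6319 × 1.2309 = 2.0087, and θ_B(1→3) = arctan 2.0087 = 63.53°.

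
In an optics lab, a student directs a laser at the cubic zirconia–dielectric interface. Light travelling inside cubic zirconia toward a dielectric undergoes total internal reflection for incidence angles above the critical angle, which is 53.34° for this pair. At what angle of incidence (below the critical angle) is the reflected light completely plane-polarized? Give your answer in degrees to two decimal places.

θ_B ≈ 38.74°

At the critical angle sin θ_c = n₂/n₁, giving n₂/n₁ = sin 53.34° = 0.8022.
Then tan θ_B = n₂/n₁ = 0.8022, so θ_B = arctan 0.8022 = 38.74°.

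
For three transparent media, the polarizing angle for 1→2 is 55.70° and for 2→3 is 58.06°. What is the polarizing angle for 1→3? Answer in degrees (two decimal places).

θ_B ≈ 66.96°

tan θ_B(1→2) = n₂/n₁ = tan 55.70° = 1.4659.
tan θ_B(2→3) = n₃/n₂ = tan 58.06° = 1.6041.
So n₃/n₁ = (n₂/n₁)(n₃/n₂) = 1.4659 × 1.6041 = 2.3515.
θ_B(1→3) = arctan(2.3515) = 66.96°.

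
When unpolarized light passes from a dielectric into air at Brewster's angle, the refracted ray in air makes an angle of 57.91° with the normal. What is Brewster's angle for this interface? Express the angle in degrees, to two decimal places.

Brewster's condition makes the reflected and refracted beams perpendicular: θ_B + θ_t = 90°.
So θ_B = 90° − θ_t = 90° − 57.91° = 32.09°.

θ_B ≈ 32.09°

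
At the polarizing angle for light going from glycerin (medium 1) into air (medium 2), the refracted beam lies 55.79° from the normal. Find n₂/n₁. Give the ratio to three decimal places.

At Brewster incidence θ_B = 90° − θ_t = 90° − 55.79° = 34.21°.
Then n₂/n₁ = tan θ_B = tan 34.21° = 0.680.

n₂/n₁ ≈ 0.680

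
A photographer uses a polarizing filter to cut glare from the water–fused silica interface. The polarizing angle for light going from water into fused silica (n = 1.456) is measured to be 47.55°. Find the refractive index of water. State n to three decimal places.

n ≈ 1.332

Brewster's law: tan θ_B = n₂/n₁ (light incident in water, refracted into fused silica).
n₁ = n₂ / tan θ_B = 1.456 / tan 47.55° = 1.332.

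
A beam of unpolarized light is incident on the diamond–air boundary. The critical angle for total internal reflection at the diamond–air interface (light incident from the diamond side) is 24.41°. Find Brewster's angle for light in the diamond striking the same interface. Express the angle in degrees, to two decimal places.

θ_B ≈ 22.45°

sin θ_c = n₂/n₁, so n₂/n₁ = sin 24.41° = 0.4133.
Brewster: tan θ_B = n₂/n₁ = 0.4133.
θ_B = arctan(0.4133) = 22.45°.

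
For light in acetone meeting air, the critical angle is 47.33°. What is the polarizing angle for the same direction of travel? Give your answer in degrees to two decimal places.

θ_B ≈ 36.33°

n₂/n₁ = sin θ_c = sin 47.33° = 0.7353.
tan θ_B equals the same ratio, so θ_B = arctan(0.7353) = 36.33°.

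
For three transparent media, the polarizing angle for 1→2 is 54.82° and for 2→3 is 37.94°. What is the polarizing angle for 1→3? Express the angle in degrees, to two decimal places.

θ_B ≈ 47.88°

Each Brewster angle gives a ratio: n₂/n₁ = tan 54.82° = 1.4186, n₃/n₂ = tan 37.94° = 0.7796.
Multiplying, n₃/n₁ = 1.4186 × 0.7796 = 1.1060, and θ_B(1→3) = arctan 1.1060 = 47.88°.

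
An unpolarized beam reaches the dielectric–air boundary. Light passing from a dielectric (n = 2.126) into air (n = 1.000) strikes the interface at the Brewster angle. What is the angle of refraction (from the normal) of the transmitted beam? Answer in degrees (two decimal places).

θ_t ≈ 64.81°

θ_B = arctan(n₂/n₁) = arctan(1.000/2.126) = 25.19°.
Since θ_B + θ_t = 90° at Brewster incidence, θ_t = 90° − 25.19° = 64.81°.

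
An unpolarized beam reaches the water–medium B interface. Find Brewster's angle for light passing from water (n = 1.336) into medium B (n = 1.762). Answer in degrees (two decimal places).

At Brewster's angle the reflected and refracted rays are perpendicular, which with Snell's law gives tan θ_B = n₂/n₁.
tan θ_B = n₂/n₁ = 1.762/1.336 = 1.3189.
θ_B = arctan(1.3189) = 52.83°.

θ_B ≈ 52.83°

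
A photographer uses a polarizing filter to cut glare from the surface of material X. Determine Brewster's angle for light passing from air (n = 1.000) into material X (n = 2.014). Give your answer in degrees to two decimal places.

The reflected p-component vanishes when tan θ_B = n₂/n₁.
Brewster's condition: tan θ_B = n₂/n₁ = 2.014/1.000 = 2.0140. Taking the arctangent, θ_B = 63.59°.

θ_B ≈ 63.59°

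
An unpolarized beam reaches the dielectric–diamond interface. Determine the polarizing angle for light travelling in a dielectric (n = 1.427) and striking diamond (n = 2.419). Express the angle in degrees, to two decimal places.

θ_B ≈ 59.46°

The reflected p-component vanishes when tan θ_B = n₂/n₁.
Here n₂/n₁ = 2.419/1.427 = 1.6952, and Brewster's law gives tan θ_B = n₂/n₁.
θ_B = arctan(1.6952) = 59.46°.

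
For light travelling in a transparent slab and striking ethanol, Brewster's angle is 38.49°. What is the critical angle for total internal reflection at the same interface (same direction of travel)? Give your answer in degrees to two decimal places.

θ_c ≈ 52.67°

From Brewster, n₂/n₁ = tan θ_B = tan 38.49° = 0.7952.
Then sin θ_c = n₂/n₁ = 0.7952, so θ_c = arcsin 0.7952 = 52.67°.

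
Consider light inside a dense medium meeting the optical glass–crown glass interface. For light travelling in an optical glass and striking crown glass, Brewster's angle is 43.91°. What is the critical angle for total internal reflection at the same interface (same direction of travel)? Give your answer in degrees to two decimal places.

n₂/n₁ = tan 43.91° = 0.9627; the critical angle satisfies sin θ_c = n₂/n₁.
θ_c = arcsin(0.9627) = 74.29°.

θ_c ≈ 74.29°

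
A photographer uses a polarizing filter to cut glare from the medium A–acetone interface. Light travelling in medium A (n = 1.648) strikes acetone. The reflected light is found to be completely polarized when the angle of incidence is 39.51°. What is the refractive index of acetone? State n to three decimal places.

Brewster's law: tan θ_B = n₂/n₁ (light incident in medium A, refracted into acetone).
n₂ = n₁ tan θ_B = 1.648 × tan 39.51° = 1.359.

n ≈ 1.359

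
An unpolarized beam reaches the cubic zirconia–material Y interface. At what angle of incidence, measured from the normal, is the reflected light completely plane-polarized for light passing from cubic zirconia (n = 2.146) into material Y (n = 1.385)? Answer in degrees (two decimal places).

Brewster's condition: tan θ_B = n₂/n₁ = 1.385/2.146 = 0.6454.
So θ_B = arctan 0.6454 = 32.84°.

θ_B ≈ 32.84°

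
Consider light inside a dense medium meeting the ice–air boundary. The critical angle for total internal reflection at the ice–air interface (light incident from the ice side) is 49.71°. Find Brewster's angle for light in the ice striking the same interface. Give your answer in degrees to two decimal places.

θ_B ≈ 37.34°

sin θ_c = n₂/n₁, so n₂/n₁ = sin 49.71° = 0.7628.
Brewster: tan θ_B = n₂/n₁ = 0.7628.
θ_B = arctan(0.7628) = 37.34°.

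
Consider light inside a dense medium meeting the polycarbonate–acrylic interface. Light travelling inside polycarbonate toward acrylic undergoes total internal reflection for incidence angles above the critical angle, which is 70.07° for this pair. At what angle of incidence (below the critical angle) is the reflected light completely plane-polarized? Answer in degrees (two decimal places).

θ_B ≈ 43.23°

sin θ_c = n₂/n₁, so n₂/n₁ = sin 70.07° = 0.9401.
Brewster: tan θ_B = n₂/n₁ = 0.9401.
θ_B = arctan(0.9401) = 43.23°.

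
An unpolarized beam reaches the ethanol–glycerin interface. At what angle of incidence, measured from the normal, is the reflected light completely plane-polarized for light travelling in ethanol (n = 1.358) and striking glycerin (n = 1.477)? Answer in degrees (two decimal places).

Here n₂/n₁ = 1.477/1.358 = 1.0876, and Brewster's law gives tan θ_B = n₂/n₁. Taking the arctangent, θ_B = 47.40°.

θ_B ≈ 47.40°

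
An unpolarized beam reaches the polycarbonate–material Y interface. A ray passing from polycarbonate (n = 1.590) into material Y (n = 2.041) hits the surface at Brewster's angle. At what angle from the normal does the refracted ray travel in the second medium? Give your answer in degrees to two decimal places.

θ_t ≈ 37.92°

θ_B = arctan(n₂/n₁) = arctan(2.041/1.590) = 52.08°.
The refracted ray is perpendicular to the reflected ray, so θ_t = 90° − θ_B = 37.92°.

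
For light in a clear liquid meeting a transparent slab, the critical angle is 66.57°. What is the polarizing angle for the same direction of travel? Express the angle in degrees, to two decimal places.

θ_B ≈ 42.54°

n₂/n₁ = sin θ_c = sin 66.57° = 0.9175.
tan θ_B equals the same ratio, so θ_B = arctan(0.9175) = 42.54°.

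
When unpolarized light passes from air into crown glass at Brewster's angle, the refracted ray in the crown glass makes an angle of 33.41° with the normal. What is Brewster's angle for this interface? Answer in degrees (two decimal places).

At Brewster's angle the reflected and refracted rays are perpendicular, so θ_B + θ_t = 90°.
So θ_B = 90° − θ_t = 90° − 33.41° = 56.59°.

θ_B ≈ 56.59°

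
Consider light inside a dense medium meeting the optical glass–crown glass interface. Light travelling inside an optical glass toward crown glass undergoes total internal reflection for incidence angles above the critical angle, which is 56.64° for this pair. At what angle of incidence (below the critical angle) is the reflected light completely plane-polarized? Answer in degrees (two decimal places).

θ_B ≈ 39.87°

sin θ_c = n₂/n₁, so n₂/n₁ = sin 56.64° = 0.8352.
Brewster: tan θ_B = n₂/n₁ = 0.8352.
θ_B = arctan(0.8352) = 39.87°.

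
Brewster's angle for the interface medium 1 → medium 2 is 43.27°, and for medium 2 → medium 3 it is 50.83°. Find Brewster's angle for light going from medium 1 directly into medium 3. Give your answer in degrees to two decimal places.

θ_B ≈ 49.13°

n₂/n₁ = tan 43.27° = 0.9414 and n₃/n₂ = tan 50.83° = 1.2274.
So n₃/n₁ = (n₂/n₁)(n₃/n₂) = 0.9414 × 1.2274 = 1.1555.
θ_B(1→3) = arctan(1.1555) = 49.13°.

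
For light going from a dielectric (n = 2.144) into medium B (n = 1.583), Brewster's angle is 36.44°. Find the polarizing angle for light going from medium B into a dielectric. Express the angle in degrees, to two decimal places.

θ_B' ≈ 53.56°

The two Brewster angles are complementary: θ_B' = 90° − θ_B = 90° − 36.44° = 53.56°.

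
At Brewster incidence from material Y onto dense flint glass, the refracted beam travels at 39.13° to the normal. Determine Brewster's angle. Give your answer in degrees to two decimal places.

θ_B ≈ 50.87°

Since the reflected and refracted rays are at right angles at the polarizing angle, θ_B + θ_t = 90°.
θ_B = 90° − 39.13° = 50.87°.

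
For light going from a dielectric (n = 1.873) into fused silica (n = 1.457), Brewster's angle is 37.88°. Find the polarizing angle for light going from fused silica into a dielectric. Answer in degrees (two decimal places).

θ_B' ≈ 52.12°

tan θ_B' = n₁/n₂ = 1/tan θ_B, so θ_B' = 90° − θ_B.
θ_B' = 90° − 37.88° = 52.12°.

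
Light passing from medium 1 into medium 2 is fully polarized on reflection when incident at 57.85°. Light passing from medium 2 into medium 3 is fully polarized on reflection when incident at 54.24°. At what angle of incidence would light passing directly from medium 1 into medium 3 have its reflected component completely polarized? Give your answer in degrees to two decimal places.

θ_B ≈ 65.65°

Each Brewster angle gives a ratio: n₂/n₁ = tan 57.85° = 1.5911, n₃/n₂ = tan 54.24° = 1.3886.
Multiplying, n₃/n₁ = 1.5911 × 1.3886 = 2.2093, and θ_B(1→3) = arctan 2.2093 = 65.65°.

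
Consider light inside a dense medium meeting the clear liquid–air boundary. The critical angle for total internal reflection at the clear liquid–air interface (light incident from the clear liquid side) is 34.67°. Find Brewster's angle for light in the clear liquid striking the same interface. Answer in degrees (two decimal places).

n₂/n₁ = sin θ_c = sin 34.67° = 0.5688.
tan θ_B equals the same ratio, so θ_B = arctan(0.5688) = 29.63°.

θ_B ≈ 29.63°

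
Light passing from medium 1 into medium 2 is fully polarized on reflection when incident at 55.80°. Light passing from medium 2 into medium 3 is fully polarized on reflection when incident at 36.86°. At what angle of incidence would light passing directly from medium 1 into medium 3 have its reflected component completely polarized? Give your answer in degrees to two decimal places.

tan θ_B(1→2) = n₂/n₁ = tan 55.80° = 1.4715.
tan θ_B(2→3) = n₃/n₂ = tan 36.86° = 0.7497.
So n₃/n₁ = (n₂/n₁)(n₃/n₂) = 1.4715 × 0.7497 = 1.1032.
θ_B(1→3) = arctan(1.1032) = 47.81°.

θ_B ≈ 47.81°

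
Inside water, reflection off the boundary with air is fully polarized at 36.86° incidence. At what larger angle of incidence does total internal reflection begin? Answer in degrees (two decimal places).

tan θ_B = n₂/n₁ = tan 36.86° = 0.7497.
Total internal reflection: sin θ_c = n₂/n₁ = 0.7497.
θ_c = arcsin(0.7497) = 48.57°.

θ_c ≈ 48.57°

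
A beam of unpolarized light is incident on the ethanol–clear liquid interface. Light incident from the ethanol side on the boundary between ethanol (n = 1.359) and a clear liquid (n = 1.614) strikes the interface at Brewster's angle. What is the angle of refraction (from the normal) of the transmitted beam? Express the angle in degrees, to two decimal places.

θ_B = arctan(n₂/n₁) = arctan(1.614/1.359) = 49.90°.
At Brewster's angle the reflected and refracted rays are perpendicular, so θ_t = 90° − θ_B = 90° − 49.90° = 40.10°.

θ_t ≈ 40.10°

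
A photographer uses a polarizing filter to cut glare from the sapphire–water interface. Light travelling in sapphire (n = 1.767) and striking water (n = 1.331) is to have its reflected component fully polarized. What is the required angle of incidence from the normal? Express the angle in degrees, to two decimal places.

Here n₂/n₁ = 1.331/1.767 = 0.7533, and Brewster's law gives tan θ_B = n₂/n₁.
So θ_B = arctan 0.7533 = 36.99°.

θ_B ≈ 36.99°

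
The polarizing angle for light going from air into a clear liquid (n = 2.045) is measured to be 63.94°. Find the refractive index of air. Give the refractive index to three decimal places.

Full polarization of the reflected beam means tan θ_B = n₂/n₁, where n₁ is the incident medium (air).
n₁ = n₂ / tan θ_B = 2.045 / tan 63.94° = 1.000.

n ≈ 1.000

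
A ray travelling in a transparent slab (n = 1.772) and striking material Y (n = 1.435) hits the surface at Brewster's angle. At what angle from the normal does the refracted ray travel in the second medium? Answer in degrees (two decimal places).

tan θ_B = n₂/n₁ = 1.435/1.772 = 0.8098, so θ_B = 39.00°.
The refracted ray is perpendicular to the reflected ray, so θ_t = 90° − θ_B = 51.00°.

θ_t ≈ 51.00°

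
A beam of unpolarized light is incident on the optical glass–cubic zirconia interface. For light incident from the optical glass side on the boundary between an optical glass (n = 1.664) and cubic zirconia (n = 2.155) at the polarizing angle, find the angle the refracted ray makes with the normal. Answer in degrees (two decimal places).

tan θ_B = n₂/n₁ = 2.155/1.664 = 1.2951, so θ_B = 52.33°.
At Brewster's angle the reflected and refracted rays are perpendicular, so θ_t = 90° − θ_B = 90° − 52.33° = 37.67°.

θ_t ≈ 37.67°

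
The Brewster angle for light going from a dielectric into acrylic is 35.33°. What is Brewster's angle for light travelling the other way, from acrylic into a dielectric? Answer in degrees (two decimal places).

θ_B' ≈ 54.67°

tan θ_B' = n₁/n₂ = 1/tan θ_B, so θ_B' = 90° − θ_B.
θ_B' = 90° − 35.33° = 54.67°.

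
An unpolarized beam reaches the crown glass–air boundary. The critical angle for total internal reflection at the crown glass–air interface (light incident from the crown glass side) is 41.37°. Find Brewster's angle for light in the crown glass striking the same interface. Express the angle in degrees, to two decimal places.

sin θ_c = n₂/n₁, so n₂/n₁ = sin 41.37° = 0.6609.
Brewster: tan θ_B = n₂/n₁ = 0.6609.
θ_B = arctan(0.6609) = 33.46°.

θ_B ≈ 33.46°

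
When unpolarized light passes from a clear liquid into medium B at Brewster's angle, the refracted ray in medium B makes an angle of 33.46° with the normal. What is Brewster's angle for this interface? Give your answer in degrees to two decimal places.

θ_B ≈ 56.54°

Brewster's condition makes the reflected and refracted beams perpendicular: θ_B + θ_t = 90°.
θ_B = 90° − 33.46° = 56.54°.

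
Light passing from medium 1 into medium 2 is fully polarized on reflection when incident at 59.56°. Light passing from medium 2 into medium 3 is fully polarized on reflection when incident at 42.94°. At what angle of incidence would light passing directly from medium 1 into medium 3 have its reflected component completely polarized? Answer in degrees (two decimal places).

θ_B ≈ 57.73°

tan θ_B(1→2) = n₂/n₁ = tan 59.56° = 1.7017.
tan θ_B(2→3) = n₃/n₂ = tan 42.94° = 0.9306.
Multiplying, n₃/n₁ = 1.7017 × 0.9306 = 1.5836, and θ_B(1→3) = arctan 1.5836 = 57.73°.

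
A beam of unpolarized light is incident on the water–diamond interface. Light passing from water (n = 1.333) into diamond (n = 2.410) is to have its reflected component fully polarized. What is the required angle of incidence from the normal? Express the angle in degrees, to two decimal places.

θ_B ≈ 61.05°

Here n₂/n₁ = 2.410/1.333 = 1.8080, and Brewster's law gives tan θ_B = n₂/n₁.
So θ_B = arctan 1.8080 = 61.05°.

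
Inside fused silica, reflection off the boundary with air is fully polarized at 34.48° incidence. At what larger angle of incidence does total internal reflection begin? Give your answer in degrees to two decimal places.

From Brewster, n₂/n₁ = tan θ_B = tan 34.48° = 0.6868.
Then sin θ_c = n₂/n₁ = 0.6868, so θ_c = arcsin 0.6868 = 43.37°.

θ_c ≈ 43.37°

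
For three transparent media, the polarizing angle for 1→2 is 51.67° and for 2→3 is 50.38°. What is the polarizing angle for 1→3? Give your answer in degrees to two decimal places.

Each Brewster angle gives a ratio: n₂/n₁ = tan 51.67° = 1.2649, n₃/n₂ = tan 50.38° = 1.2079.
Multiplying, n₃/n₁ = 1.2649 × 1.2079 = 1.5279, and θ_B(1→3) = arctan 1.5279 = 56.79°.

θ_B ≈ 56.79°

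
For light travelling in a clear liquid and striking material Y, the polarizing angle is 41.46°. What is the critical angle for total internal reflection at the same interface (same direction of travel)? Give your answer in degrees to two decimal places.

n₂/n₁ = tan 41.46° = 0.8835; the critical angle satisfies sin θ_c = n₂/n₁.
θ_c = arcsin(0.8835) = 62.07°.

θ_c ≈ 62.07°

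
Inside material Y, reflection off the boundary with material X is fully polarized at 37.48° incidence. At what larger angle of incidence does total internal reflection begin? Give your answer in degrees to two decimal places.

From Brewster, n₂/n₁ = tan θ_B = tan 37.48° = 0.7668.
Then sin θ_c = n₂/n₁ = 0.7668, so θ_c = arcsin 0.7668 = 50.06°.

θ_c ≈ 50.06°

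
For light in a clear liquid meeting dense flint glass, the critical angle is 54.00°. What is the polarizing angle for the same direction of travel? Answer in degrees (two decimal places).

θ_B ≈ 38.97°

At the critical angle sin θ_c = n₂/n₁, giving n₂/n₁ = sin 54.00° = 0.8090.
Then tan θ_B = n₂/n₁ = 0.8090, so θ_B = arctan 0.8090 = 38.97°.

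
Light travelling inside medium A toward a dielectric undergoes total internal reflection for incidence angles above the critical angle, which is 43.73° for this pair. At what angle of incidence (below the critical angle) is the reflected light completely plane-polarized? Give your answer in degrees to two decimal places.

θ_B ≈ 34.65°

sin θ_c = n₂/n₁, so n₂/n₁ = sin 43.73° = 0.6913.
Brewster: tan θ_B = n₂/n₁ = 0.6913.
θ_B = arctan(0.6913) = 34.65°.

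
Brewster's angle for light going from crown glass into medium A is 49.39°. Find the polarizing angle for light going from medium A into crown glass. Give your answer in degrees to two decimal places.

θ_B' ≈ 40.61°

Reversing the direction swaps n₁ and n₂, so tan θ_B' = 1/tan θ_B and θ_B' = 90° − θ_B.
Hence θ_B' = 90° − 49.39° = 40.61°.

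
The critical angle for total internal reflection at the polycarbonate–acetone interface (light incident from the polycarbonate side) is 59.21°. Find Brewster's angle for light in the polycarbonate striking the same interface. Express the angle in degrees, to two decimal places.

θ_B ≈ 40.66°

At the critical angle sin θ_c = n₂/n₁, giving n₂/n₁ = sin 59.21° = 0.8590.
Then tan θ_B = n₂/n₁ = 0.8590, so θ_B = arctan 0.8590 = 40.66°.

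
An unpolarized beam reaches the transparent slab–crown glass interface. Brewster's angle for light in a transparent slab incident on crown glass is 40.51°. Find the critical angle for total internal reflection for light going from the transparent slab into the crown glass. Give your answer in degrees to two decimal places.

θ_c ≈ 58.69°

From Brewster, n₂/n₁ = tan θ_B = tan 40.51° = 0.8544.
Then sin θ_c = n₂/n₁ = 0.8544, so θ_c = arcsin 0.8544 = 58.69°.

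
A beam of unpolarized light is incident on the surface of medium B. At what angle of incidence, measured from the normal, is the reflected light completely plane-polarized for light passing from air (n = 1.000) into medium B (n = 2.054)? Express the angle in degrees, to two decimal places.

tan θ_B = n₂/n₁ = 2.054/1.000 = 2.0540. Taking the arctangent, θ_B = 64.04°.

θ_B ≈ 64.04°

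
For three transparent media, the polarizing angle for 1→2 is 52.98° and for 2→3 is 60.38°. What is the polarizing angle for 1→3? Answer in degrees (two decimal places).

n₂/n₁ = tan 52.98° = 1.3261 and n₃/n₂ = tan 60.38° = 1.7589.
Multiplying, n₃/n₁ = 1.3261 × 1.7589 = 2.3324, and θ_B(1→3) = arctan 2.3324 = 66.79°.

θ_B ≈ 66.79°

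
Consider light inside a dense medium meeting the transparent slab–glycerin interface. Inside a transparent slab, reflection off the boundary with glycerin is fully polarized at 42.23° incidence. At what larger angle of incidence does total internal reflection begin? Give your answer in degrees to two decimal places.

θ_c ≈ 65.19°

From Brewster, n₂/n₁ = tan θ_B = tan 42.23° = 0.9077.
Then sin θ_c = n₂/n₁ = 0.9077, so θ_c = arcsin 0.9077 = 65.19°.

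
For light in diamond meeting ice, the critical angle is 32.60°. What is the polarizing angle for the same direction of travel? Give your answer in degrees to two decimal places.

θ_B ≈ 28.31°

sin θ_c = n₂/n₁, so n₂/n₁ = sin 32.60° = 0.5388.
Brewster: tan θ_B = n₂/n₁ = 0.5388.
θ_B = arctan(0.5388) = 28.31°.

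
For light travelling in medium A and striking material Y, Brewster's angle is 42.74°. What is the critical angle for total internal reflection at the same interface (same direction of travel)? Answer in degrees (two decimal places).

θ_c ≈ 67.53°

tan θ_B = n₂/n₁ = tan 42.74° = 0.9241.
Total internal reflection: sin θ_c = n₂/n₁ = 0.9241.
θ_c = arcsin(0.9241) = 67.53°.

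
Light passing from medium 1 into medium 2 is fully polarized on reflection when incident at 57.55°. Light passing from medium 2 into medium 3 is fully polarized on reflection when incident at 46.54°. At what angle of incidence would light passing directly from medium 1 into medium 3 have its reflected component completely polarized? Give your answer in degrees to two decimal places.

n₂/n₁ = tan 57.55° = 1.5727 and n₃/n₂ = tan 46.54° = 1.0553.
Multiplying, n₃/n₁ = 1.5727 × 1.0553 = 1.6596, and θ_B(1→3) = arctan 1.6596 = 58.93°.

θ_B ≈ 58.93°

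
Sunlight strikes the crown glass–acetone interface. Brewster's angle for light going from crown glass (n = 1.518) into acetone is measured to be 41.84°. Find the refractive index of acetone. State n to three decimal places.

n ≈ 1.359

At Brewster's angle, tan θ_B = n₂/n₁ with n₁ on the incident side (crown glass) and n₂ on the transmitted side (acetone).
n₂ = n₁ tan θ_B = 1.518 × tan 41.84° = 1.359.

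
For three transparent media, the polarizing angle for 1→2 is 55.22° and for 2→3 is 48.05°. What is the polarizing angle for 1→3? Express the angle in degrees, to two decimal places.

Each Brewster angle gives a ratio: n₂/n₁ = tan 55.22° = 1.4399, n₃/n₂ = tan 48.05° = 1.1126.
n₃/n₁ = 1.6020. Then tan θ_B(1→3) = n₃/n₁, so θ_B(1→3) = arctan(1.6020) = 58.03°.

θ_B ≈ 58.03°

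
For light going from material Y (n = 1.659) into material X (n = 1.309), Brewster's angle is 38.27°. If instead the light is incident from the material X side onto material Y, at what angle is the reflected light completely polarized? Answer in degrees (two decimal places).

Reversing the direction swaps n₁ and n₂, so tan θ_B' = 1/tan θ_B and θ_B' = 90° − θ_B.
Hence θ_B' = 90° − 38.27° = 51.73°.

θ_B' ≈ 51.73°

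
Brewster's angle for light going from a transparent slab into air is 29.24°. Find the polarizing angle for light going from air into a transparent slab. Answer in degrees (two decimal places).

The two Brewster angles are complementary: θ_B' = 90° − θ_B = 90° − 29.24° = 60.76°.

θ_B' ≈ 60.76°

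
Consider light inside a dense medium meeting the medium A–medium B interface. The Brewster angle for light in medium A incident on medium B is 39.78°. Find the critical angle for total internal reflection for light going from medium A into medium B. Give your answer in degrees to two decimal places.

θ_c ≈ 56.36°

From Brewster, n₂/n₁ = tan θ_B = tan 39.78° = 0.8326.
Then sin θ_c = n₂/n₁ = 0.8326, so θ_c = arcsin 0.8326 = 56.36°.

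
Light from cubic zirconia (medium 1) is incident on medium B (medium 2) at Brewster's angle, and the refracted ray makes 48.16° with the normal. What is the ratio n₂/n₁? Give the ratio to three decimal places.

θ_B + θ_t = 90°, so θ_B = 90° − 48.16° = 41.84°.
tan θ_B = n₂/n₁, so n₂/n₁ = tan 41.84° = 0.895.

n₂/n₁ ≈ 0.895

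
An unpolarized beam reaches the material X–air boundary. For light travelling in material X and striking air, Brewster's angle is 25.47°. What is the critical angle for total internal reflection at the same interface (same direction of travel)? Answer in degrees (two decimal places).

θ_c ≈ 28.45°

From Brewster, n₂/n₁ = tan θ_B = tan 25.47° = 0.4763.
Then sin θ_c = n₂/n₁ = 0.4763, so θ_c = arcsin 0.4763 = 28.45°.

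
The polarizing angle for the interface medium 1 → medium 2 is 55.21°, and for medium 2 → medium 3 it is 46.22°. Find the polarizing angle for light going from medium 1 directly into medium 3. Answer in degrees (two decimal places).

θ_B ≈ 56.34°

tan θ_B(1→2) = n₂/n₁ = tan 55.21° = 1.4393.
tan θ_B(2→3) = n₃/n₂ = tan 46.22° = 1.0435.
So n₃/n₁ = (n₂/n₁)(n₃/n₂) = 1.4393 × 1.0435 = 1.5020.
θ_B(1→3) = arctan(1.5020) = 56.34°.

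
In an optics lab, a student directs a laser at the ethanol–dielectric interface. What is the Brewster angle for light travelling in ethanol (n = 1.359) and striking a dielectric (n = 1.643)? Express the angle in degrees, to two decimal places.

tan θ_B = n₂/n₁ = 1.643/1.359 = 1.2090.
So θ_B = arctan 1.2090 = 50.40°.

θ_B ≈ 50.40°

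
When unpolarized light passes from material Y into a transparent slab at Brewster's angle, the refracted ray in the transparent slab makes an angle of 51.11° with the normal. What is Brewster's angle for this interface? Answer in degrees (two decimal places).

θ_B ≈ 38.89°

Since the reflected and refracted rays are at right angles at the polarizing angle, θ_B + θ_t = 90°.
θ_B = 90° − 51.11° = 38.89°.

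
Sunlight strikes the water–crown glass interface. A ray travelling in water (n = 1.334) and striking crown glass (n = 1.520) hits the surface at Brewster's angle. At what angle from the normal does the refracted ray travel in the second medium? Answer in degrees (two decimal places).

θ_t ≈ 41.27°

tan θ_B = n₂/n₁ = 1.520/1.334 = 1.1394, so θ_B = 48.73°.
The refracted ray is perpendicular to the reflected ray, so θ_t = 90° − θ_B = 41.27°.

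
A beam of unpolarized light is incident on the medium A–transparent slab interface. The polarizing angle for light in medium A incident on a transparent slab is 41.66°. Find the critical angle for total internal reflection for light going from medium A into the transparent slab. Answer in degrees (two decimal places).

tan θ_B = n₂/n₁ = tan 41.66° = 0.8897.
Total internal reflection: sin θ_c = n₂/n₁ = 0.8897.
θ_c = arcsin(0.8897) = 62.84°.

θ_c ≈ 62.84°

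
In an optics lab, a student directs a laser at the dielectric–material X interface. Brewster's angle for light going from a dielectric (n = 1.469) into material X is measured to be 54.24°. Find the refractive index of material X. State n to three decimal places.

At Brewster's angle, tan θ_B = n₂/n₁ with n₁ on the incident side (a dielectric) and n₂ on the transmitted side (material X).
n₂ = n₁ tan θ_B = 1.469 × tan 54.24° = 2.040.

n ≈ 2.040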